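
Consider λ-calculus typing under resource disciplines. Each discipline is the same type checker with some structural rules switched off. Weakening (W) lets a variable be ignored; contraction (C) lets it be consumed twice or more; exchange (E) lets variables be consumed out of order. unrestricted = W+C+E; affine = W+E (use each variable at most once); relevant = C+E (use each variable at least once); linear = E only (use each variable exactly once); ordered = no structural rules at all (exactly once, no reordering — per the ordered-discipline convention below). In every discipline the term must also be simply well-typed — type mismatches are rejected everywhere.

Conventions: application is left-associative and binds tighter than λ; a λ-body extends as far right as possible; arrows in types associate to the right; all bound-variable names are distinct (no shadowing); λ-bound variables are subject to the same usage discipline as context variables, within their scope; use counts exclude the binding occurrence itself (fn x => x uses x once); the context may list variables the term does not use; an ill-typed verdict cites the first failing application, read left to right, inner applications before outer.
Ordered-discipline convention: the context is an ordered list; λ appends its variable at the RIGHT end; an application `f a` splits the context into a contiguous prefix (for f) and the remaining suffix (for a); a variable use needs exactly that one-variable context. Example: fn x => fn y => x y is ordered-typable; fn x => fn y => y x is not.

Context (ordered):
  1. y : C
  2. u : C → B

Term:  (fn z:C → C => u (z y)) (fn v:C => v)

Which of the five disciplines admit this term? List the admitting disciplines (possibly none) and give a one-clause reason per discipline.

admitting disciplines: linear, affine, relevant, unrestricted
variable uses: y: 1×; u: 1×; z [bound]: 1×; v [bound]: 1×
use order (left to right): u, z, y, v
typing: ✓ — B
ordered ✗ (no contiguous prefix/suffix split fits u, z, y, v)
linear ✓ (exactly-once usage across y, u, z, v)
affine ✓ (at most one use each (y, u, z, v))
relevant ✓ (every one of y, u, z, v appears)
unrestricted ✓ (type-checks (B) and nothing is barred)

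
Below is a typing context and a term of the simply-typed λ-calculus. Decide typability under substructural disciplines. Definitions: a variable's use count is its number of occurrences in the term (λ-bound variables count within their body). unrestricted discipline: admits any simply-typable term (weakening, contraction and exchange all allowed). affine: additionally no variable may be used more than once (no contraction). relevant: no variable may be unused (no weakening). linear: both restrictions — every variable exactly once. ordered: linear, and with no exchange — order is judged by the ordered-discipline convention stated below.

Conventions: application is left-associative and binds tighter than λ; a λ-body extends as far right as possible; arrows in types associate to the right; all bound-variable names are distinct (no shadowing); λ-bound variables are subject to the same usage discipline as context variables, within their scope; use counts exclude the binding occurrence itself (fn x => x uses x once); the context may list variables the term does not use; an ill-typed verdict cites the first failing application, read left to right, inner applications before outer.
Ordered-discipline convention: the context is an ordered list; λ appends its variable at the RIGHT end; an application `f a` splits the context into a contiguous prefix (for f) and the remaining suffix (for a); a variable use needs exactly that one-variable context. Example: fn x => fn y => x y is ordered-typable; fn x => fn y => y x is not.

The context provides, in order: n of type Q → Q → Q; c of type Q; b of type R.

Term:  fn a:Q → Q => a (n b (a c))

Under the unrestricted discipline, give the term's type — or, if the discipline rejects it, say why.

not well-typed under unrestricted — not simply typable
counts: n: 1, c: 1, b: 1, a (λ-bound): 2
order of uses: a, n, b, a, c
typing: ill-typed: an argument R mismatches the expected Q
all disciplines: ordered ✗ | linear ✗ | affine ✗ | relevant ✗ | unrestricted ✗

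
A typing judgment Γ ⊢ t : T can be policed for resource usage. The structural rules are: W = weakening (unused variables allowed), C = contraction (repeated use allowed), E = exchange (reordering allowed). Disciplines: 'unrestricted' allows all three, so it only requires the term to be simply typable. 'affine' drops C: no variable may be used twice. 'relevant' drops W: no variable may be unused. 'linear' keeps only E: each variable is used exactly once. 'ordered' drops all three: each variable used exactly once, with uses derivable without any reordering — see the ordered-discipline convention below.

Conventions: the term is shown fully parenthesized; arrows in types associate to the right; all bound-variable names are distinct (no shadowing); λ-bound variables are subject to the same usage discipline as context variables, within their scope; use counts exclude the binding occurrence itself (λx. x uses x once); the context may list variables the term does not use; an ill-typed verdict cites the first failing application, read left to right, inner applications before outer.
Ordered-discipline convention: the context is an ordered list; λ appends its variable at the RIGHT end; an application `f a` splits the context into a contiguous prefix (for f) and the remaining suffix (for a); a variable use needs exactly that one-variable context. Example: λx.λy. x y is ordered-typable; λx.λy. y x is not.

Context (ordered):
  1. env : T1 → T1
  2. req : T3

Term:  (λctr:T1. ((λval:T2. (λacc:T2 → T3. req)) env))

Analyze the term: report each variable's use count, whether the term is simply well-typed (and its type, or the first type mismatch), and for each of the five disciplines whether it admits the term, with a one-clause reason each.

variable uses: env: 1×; req: 1×; ctr (bound): 0×; val (bound): 0×; acc (bound): 0×
order of uses: req, env
typing: ill-typed: a function awaiting T2 gets T1 → T1
ordered: ✗, a type mismatch blocks all five
linear: ✗, the type mismatch rejects it
affine: ✗, not simply typable
relevant: ✗, fails simple typing
unrestricted: ✗, a type mismatch blocks all five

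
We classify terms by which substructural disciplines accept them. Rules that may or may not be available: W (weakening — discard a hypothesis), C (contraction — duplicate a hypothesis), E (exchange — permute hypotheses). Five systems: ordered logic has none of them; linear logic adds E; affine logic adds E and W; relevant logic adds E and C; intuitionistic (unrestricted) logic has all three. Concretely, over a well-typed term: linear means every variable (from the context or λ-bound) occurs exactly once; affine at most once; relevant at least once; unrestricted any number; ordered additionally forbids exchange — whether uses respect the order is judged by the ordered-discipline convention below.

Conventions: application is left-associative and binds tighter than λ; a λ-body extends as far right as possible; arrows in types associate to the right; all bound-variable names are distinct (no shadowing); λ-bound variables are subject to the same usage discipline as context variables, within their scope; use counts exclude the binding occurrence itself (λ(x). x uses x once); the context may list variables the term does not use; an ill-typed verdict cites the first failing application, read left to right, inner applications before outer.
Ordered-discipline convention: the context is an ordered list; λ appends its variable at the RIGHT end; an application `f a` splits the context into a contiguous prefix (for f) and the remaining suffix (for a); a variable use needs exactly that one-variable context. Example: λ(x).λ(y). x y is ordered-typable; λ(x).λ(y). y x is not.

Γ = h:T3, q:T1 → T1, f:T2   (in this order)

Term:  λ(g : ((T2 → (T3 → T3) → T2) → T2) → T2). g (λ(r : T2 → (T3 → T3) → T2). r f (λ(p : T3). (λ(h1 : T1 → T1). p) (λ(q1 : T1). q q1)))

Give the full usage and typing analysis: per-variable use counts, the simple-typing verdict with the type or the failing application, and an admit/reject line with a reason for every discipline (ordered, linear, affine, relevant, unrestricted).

usage: h=0; q=1; f=1; g (bound)=1; r (bound)=1; p (bound)=1; h1 (bound)=0; q1 (bound)=1
left-to-right use order: g, r, f, p, q, q1
typing: well-typed — term : (((T2 → (T3 → T3) → T2) → T2) → T2) → T2
ordered: ✗ — h, h1 left unused
linear: ✗ — h, h1 left unused
affine: ✓ — none of h, q, f, g, r, p, h1, q1 used more than once
relevant: ✗ — h, h1 left unused
unrestricted: ✓ — simply typable at (((T2 → (T3 → T3) → T2) → T2) → T2) → T2; W, C, E all held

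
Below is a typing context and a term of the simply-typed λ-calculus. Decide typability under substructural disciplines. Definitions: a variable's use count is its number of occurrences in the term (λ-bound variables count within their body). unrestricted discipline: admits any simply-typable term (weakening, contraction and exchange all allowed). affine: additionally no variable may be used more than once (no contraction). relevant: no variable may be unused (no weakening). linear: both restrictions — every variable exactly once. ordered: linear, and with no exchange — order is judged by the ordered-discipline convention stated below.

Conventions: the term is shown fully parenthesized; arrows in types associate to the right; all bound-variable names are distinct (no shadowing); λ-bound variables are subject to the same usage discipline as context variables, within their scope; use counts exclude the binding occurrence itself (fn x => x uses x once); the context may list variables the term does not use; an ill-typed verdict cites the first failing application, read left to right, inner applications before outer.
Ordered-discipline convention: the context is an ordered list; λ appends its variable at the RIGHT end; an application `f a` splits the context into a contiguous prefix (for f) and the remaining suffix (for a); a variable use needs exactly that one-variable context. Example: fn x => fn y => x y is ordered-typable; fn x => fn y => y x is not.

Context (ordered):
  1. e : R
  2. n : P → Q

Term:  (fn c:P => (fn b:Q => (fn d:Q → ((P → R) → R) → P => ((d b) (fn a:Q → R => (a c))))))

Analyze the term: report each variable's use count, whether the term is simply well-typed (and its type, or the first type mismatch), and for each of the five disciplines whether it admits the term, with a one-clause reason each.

use counts: e: 0; n: 0; c (bound): 1; b (bound): 1; d (bound): 1; a (bound): 1
left-to-right use order: d, b, a, c
typing: ill-typed: argument of type P where Q is required
ordered: ✗, not simply typable
linear: ✗, fails simple typing
affine: ✗, a type mismatch blocks all five
relevant: ✗, the type mismatch rejects it
unrestricted: ✗, not simply typable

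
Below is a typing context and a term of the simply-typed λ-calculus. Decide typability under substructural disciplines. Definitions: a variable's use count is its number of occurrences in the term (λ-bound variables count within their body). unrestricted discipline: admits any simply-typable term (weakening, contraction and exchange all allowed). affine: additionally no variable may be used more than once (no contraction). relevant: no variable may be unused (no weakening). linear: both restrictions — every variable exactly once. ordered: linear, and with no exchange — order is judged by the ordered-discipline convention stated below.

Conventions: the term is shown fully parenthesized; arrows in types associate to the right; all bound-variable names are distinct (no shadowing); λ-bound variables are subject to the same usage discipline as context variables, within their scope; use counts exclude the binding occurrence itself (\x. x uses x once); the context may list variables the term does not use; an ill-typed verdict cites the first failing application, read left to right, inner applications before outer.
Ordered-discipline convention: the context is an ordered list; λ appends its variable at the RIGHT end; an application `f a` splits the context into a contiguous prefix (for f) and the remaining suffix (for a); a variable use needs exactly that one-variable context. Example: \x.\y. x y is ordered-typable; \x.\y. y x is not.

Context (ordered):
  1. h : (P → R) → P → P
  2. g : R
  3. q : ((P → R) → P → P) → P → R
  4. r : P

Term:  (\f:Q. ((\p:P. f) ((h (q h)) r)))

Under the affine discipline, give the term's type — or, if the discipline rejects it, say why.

not well-typed under affine — h ×2 used more than once (contraction)
variable uses: h ×2, g ×0, q ×1, r ×1, f [bound] ×1, p [bound] ×0
uses in reading order: f, h, q, h, r
typing: well-typed at Q → Q
summary: ordered ✗, linear ✗, affine ✗, relevant ✗, unrestricted ✓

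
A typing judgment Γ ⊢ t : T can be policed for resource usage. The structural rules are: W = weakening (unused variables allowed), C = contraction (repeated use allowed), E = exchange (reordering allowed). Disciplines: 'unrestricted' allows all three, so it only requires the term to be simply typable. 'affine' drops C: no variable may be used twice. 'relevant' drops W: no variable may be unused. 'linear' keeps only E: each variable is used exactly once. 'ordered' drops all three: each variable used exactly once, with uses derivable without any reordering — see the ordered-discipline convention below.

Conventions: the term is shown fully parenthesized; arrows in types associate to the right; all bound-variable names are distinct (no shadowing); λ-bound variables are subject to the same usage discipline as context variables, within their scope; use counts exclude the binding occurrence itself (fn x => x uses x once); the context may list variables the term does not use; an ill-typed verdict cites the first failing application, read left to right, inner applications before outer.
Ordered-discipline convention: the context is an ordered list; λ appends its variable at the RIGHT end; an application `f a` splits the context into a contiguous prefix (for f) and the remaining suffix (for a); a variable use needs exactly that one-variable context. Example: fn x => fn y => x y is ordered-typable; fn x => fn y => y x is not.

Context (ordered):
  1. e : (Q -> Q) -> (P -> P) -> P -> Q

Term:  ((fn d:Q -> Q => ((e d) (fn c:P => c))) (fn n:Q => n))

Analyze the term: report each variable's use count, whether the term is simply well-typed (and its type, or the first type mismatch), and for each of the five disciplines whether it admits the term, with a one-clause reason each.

variable uses: e=1, d [bound]=1, c [bound]=1, n [bound]=1
uses in reading order: e, d, c, n
typing: ✓ — P -> Q
ordered: ✓ — e, d, c, n: once each, no exchange needed
linear: ✓ — each of e, d, c, n used exactly once
affine: ✓ — e, d, c, n: no repeats, contraction unneeded
relevant: ✓ — e, d, c, n: all used, weakening unneeded
unrestricted: ✓ — simply typable at P -> Q; W, C, E all held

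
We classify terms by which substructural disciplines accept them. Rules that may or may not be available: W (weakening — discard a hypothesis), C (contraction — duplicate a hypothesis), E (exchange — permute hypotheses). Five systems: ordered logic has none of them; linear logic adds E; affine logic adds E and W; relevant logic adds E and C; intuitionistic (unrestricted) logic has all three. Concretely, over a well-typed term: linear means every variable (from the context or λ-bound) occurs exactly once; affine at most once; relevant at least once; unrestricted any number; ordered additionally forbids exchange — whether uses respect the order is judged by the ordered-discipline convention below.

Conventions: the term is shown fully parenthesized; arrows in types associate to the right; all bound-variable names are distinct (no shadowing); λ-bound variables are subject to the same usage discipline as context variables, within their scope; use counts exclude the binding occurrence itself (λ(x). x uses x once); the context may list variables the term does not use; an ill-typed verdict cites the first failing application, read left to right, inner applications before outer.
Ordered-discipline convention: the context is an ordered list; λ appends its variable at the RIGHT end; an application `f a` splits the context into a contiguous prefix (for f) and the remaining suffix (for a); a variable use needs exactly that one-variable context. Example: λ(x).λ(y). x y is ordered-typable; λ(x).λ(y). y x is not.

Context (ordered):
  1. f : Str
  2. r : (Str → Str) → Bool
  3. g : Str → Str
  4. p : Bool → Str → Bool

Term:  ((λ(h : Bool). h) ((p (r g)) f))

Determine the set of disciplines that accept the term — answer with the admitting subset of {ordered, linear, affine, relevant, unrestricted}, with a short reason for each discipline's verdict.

admitted in: linear, affine, relevant, unrestricted
use counts: f: 1×; r: 1×; g: 1×; p: 1×; h (λ-bound): 1×
uses in reading order: h, p, r, g, f
typing: the term checks, with type Bool
ordered: ✗ — no ordered split (uses run h, p, r, g, f)
linear: ✓ — f, r, g, p, h: one use apiece
affine: ✓ — at most one use each (f, r, g, p, h)
relevant: ✓ — none of f, r, g, p, h goes unused
unrestricted: ✓ — type-checks (Bool) and nothing is barred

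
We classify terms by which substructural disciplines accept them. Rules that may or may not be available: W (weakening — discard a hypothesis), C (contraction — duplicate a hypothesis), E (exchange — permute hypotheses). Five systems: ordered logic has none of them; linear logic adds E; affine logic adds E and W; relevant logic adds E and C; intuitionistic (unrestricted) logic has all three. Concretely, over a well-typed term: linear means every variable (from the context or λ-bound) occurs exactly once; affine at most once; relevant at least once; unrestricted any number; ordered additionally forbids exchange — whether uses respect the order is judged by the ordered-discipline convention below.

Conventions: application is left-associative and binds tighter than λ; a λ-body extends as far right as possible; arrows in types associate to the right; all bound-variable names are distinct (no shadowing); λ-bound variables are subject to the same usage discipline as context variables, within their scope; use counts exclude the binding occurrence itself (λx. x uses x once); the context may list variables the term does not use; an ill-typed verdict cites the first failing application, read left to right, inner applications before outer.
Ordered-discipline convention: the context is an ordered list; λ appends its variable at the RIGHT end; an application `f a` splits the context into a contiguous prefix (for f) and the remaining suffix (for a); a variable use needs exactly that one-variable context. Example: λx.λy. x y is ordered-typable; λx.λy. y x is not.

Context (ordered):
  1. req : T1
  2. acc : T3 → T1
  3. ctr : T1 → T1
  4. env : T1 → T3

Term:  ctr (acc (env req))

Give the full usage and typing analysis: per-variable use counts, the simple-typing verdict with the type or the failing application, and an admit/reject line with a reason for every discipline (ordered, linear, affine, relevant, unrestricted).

usage: req=1, acc=1, ctr=1, env=1
left-to-right use order: ctr, acc, env, req
typing: well-typed at T1
ordered: ✗ — use order ctr, acc, env, req needs exchange
linear: ✓ — each of req, acc, ctr, env used exactly once
affine: ✓ — at most one use each (req, acc, ctr, env)
relevant: ✓ — every one of req, acc, ctr, env appears
unrestricted: ✓ — typability at T1 is all that's needed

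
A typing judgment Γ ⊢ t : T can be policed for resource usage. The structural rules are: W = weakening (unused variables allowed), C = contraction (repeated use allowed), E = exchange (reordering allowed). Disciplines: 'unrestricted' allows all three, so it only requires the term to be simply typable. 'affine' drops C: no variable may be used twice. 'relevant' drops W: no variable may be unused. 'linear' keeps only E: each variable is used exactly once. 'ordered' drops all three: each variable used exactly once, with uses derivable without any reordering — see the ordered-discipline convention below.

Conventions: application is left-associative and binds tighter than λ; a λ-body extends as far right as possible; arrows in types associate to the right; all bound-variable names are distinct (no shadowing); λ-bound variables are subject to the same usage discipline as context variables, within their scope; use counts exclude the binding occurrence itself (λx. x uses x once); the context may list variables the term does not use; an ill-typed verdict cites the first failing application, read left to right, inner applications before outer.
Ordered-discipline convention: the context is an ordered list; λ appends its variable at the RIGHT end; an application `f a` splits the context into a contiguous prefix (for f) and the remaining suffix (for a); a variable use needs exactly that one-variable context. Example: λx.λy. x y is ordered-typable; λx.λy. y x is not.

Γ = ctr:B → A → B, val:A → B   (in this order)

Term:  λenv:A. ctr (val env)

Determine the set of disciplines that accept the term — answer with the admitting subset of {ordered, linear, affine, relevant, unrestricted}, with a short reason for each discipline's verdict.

admitted in: ordered, linear, affine, relevant, unrestricted
use counts: ctr: 1×, val: 1×, env (λ-bound): 1×
use order (left to right): ctr, val, env
typing: the term checks, with type A → A → B
ordered ✓ (one use each (ctr, val, env); ordered split holds)
linear ✓ (exactly-once usage across ctr, val, env)
affine ✓ (at most one use each (ctr, val, env))
relevant ✓ (ctr, val, env: all used, weakening unneeded)
unrestricted ✓ (simply typable at A → A → B; W, C, E all held)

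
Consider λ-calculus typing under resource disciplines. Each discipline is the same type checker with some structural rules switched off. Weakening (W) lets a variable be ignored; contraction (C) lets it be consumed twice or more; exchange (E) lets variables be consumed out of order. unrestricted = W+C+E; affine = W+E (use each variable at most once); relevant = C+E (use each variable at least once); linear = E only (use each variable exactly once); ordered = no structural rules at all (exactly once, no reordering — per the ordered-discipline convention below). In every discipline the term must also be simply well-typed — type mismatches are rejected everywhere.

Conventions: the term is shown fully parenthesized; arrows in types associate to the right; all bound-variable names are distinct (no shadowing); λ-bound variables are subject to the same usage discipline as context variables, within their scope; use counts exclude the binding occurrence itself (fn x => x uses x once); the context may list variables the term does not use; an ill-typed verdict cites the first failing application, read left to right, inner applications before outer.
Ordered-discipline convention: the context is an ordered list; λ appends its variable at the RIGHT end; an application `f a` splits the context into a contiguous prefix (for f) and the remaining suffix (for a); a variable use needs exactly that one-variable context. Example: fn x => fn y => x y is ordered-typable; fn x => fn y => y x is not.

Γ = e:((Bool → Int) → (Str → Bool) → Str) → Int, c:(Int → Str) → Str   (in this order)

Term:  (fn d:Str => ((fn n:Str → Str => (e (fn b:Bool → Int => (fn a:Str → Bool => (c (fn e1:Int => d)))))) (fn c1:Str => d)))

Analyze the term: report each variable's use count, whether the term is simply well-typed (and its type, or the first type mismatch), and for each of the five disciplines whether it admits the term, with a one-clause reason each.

counts: e: 1×, c: 1×, d (bound): 2×, n (bound): 0×, b (bound): 0×, a (bound): 0×, e1 (bound): 0×, c1 (bound): 0×
left-to-right use order: e, c, d, d
typing: ✓ — Str → Int
ordered: ✗, repeated use of d ×2; n, b, a, e1, c1 never used (weakening)
linear: ✗, repeated use of d ×2; n, b, a, e1, c1 never used (weakening)
affine: ✗, repeated use of d ×2
relevant: ✗, n, b, a, e1, c1 never used (weakening)
unrestricted: ✓, well-typed at Str → Int; no restrictions here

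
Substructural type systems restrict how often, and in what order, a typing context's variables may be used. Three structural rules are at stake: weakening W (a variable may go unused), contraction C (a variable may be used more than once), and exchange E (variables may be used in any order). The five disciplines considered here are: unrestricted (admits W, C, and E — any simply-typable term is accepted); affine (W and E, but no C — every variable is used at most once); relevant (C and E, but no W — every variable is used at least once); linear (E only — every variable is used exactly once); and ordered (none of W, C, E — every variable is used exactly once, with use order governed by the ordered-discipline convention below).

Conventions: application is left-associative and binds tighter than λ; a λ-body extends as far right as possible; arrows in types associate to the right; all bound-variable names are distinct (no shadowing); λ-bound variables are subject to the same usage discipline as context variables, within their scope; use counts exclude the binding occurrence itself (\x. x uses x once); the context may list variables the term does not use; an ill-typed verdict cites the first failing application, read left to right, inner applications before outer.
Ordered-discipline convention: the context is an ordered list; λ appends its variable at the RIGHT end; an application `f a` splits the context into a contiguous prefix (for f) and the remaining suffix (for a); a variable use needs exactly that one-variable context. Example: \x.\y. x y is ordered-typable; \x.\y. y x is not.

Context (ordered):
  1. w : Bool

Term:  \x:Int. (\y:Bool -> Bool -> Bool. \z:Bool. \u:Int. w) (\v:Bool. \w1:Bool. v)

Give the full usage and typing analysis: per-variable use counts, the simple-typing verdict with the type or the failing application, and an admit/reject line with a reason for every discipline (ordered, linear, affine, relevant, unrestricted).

usage: w ×1; x (λ-bound) ×0; y (λ-bound) ×0; z (λ-bound) ×0; u (λ-bound) ×0; v (λ-bound) ×1; w1 (λ-bound) ×0
order of uses: w, v
typing: the term checks, with type Int -> Bool -> Int -> Bool
ordered: ✗, unused: x, y, z, u, w1 — weakening required
linear: ✗, unused: x, y, z, u, w1 — weakening required
affine: ✓, none of w, x, y, z, u, v, w1 used more than once
relevant: ✗, unused: x, y, z, u, w1 — weakening required
unrestricted: ✓, typability at Int -> Bool -> Int -> Bool is all that's needed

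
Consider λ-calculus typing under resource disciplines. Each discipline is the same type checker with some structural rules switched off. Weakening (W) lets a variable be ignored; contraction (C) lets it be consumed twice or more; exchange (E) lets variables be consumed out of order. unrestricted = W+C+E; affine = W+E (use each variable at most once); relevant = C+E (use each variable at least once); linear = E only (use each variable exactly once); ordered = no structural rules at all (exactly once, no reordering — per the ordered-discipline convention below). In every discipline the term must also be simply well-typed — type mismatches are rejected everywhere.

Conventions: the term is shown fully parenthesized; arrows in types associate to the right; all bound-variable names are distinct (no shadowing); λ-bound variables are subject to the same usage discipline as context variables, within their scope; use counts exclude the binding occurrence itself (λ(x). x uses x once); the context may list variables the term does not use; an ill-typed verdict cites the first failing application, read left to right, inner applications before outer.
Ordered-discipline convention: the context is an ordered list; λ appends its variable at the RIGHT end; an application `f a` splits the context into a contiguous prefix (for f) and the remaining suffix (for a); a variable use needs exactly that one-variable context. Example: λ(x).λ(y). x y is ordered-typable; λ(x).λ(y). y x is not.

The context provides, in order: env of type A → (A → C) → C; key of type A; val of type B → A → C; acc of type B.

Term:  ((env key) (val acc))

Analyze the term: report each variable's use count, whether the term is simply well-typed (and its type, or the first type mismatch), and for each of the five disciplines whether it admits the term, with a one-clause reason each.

usage: env: 1×, key: 1×, val: 1×, acc: 1×
use order (left to right): env, key, val, acc
typing: ✓ — C
ordered: ✓ — env, key, val, acc: once each, no exchange needed
linear: ✓ — env, key, val, acc: one use apiece
affine: ✓ — at most one use each (env, key, val, acc)
relevant: ✓ — every one of env, key, val, acc appears
unrestricted: ✓ — well-typed at C; no restrictions here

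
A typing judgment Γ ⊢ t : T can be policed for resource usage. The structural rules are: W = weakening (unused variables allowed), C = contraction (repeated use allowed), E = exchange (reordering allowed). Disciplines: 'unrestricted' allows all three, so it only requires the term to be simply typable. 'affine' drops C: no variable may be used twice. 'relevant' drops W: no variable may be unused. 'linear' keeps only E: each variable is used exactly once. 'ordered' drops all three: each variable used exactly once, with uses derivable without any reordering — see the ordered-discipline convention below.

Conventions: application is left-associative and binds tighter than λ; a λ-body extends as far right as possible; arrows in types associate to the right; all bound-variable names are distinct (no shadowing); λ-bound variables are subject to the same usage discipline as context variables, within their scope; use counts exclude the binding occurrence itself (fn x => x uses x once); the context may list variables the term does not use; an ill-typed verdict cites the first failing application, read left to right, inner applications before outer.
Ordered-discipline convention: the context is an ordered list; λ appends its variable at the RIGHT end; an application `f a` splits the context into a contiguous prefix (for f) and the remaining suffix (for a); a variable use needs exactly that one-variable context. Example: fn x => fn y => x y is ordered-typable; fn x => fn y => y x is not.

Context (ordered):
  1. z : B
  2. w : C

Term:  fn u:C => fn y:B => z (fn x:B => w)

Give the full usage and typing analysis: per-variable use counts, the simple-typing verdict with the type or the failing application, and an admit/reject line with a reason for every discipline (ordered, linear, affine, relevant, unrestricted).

variable uses: z ×1, w ×1, u [bound] ×0, y [bound] ×0, x [bound] ×0
use order (left to right): z, w
typing: ill-typed: applying a non-function (B)
ordered ✗ (not simply typable)
linear ✗ (fails simple typing)
affine ✗ (a type mismatch blocks all five)
relevant ✗ (the type mismatch rejects it)
unrestricted ✗ (not simply typable)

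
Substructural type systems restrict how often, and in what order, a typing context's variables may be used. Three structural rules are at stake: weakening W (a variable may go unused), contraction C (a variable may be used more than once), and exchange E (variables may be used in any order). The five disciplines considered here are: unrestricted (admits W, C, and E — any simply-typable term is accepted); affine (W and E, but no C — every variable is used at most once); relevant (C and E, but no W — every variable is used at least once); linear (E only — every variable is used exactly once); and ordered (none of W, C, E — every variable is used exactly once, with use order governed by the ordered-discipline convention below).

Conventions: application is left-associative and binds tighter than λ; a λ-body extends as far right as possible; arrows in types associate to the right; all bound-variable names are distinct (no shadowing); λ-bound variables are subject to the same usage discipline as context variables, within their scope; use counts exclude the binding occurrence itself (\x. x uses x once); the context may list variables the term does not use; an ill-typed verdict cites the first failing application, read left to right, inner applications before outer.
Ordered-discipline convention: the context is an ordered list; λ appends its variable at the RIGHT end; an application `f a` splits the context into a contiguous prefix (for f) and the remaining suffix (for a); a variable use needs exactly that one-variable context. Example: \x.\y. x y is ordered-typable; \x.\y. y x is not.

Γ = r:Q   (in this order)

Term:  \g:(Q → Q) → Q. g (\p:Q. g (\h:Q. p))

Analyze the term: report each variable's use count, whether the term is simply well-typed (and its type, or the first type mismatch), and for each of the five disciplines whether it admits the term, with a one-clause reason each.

counts: r: 0, g (λ-bound): 2, p (λ-bound): 1, h (λ-bound): 0
uses in reading order: g, g, p
typing: ✓ — ((Q → Q) → Q) → Q
ordered ✗ (repeated use of g ×2; r, h never used (weakening))
linear ✗ (repeated use of g ×2; r, h never used (weakening))
affine ✗ (repeated use of g ×2)
relevant ✗ (r, h never used (weakening))
unrestricted ✓ (typability at ((Q → Q) → Q) → Q is all that's needed)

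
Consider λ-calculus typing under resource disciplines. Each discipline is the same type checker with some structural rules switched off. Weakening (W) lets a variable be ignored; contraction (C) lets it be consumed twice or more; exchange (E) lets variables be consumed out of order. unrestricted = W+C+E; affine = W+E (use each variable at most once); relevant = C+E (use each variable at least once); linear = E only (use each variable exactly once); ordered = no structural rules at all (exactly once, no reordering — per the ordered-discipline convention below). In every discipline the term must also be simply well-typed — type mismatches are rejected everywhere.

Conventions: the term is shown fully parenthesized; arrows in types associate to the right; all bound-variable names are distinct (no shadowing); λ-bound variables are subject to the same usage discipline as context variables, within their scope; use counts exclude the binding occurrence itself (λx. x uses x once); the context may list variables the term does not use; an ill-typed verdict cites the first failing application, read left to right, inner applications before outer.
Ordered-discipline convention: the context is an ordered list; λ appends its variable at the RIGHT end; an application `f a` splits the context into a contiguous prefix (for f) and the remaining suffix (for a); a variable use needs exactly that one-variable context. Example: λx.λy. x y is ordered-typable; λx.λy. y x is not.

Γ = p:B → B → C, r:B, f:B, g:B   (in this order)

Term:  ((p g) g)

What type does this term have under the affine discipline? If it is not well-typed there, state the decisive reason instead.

not well-typed under affine — needs contraction — g ×2
usage: p: 1×, r: 0×, f: 0×, g: 2×
left-to-right use order: p, g, g
typing: well-typed — term : C
all disciplines: ordered ✗, linear ✗, affine ✗, relevant ✗, unrestricted ✓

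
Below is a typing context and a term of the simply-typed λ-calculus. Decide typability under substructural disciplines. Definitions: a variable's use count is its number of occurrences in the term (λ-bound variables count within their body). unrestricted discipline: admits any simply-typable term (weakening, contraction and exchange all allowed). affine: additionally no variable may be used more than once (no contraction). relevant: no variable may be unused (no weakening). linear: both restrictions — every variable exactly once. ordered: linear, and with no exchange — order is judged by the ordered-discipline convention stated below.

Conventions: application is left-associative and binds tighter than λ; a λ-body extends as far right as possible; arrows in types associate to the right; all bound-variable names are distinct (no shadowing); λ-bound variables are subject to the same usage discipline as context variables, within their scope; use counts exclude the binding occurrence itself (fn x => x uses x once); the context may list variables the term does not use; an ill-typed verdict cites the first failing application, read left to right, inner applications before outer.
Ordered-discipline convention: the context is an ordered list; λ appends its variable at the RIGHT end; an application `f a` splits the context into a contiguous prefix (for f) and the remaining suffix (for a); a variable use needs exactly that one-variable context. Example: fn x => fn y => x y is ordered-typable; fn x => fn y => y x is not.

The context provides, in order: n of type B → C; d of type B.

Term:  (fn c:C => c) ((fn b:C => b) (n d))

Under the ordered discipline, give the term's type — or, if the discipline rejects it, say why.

term : C
counts: n ×1; d ×1; c (bound) ×1; b (bound) ×1
order of uses: c, b, n, d
typing: the term checks, with type C
all disciplines: ordered ✓; linear ✓; affine ✓; relevant ✓; unrestricted ✓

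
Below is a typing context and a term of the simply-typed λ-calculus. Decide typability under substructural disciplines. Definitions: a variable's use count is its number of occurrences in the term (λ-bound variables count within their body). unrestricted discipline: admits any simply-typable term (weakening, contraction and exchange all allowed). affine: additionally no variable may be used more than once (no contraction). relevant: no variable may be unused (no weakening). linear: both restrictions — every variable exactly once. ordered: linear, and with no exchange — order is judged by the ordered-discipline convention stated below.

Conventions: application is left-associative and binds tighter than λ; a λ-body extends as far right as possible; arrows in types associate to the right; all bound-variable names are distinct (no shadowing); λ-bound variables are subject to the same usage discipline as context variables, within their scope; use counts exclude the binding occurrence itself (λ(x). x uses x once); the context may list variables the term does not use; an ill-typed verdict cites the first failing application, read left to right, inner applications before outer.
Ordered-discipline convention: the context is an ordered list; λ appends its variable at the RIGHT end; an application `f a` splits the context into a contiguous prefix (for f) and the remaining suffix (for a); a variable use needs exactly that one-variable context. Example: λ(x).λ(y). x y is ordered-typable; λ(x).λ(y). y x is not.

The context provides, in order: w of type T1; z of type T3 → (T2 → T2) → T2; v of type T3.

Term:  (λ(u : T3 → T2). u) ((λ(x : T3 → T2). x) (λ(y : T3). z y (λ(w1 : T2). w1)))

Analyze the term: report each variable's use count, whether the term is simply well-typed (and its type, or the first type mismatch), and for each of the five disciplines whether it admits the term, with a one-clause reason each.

use counts: w=0; z=1; v=0; u (λ-bound)=1; x (λ-bound)=1; y (λ-bound)=1; w1 (λ-bound)=1
order of uses: u, x, z, y, w1
typing: well-typed — term : T3 → T2
ordered ✗ (w, v left unused)
linear ✗ (w, v left unused)
affine ✓ (at most one use each (w, z, v, u, x, y, w1))
relevant ✗ (w, v left unused)
unrestricted ✓ (type-checks (T3 → T2) and nothing is barred)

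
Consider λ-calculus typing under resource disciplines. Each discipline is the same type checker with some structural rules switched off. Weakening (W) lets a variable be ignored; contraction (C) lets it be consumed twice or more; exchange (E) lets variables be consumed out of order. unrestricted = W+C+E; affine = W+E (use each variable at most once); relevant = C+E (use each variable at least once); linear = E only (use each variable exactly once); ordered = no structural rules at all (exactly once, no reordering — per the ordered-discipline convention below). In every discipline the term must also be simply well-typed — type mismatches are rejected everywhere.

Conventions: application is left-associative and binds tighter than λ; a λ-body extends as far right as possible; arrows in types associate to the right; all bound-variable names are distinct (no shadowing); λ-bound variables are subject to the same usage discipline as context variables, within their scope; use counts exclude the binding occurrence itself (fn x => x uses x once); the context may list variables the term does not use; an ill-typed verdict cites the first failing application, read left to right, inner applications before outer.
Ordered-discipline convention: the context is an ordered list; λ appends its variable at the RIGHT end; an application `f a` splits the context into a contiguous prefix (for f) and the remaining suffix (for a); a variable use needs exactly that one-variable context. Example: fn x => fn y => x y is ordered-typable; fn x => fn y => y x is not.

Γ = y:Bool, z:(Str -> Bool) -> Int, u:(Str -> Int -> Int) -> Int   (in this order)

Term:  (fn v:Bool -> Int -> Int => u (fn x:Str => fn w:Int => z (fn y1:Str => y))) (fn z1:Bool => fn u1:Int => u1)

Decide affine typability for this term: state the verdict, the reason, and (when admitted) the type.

yes — none of y, z, u, v, x, w, y1, z1, u1 used more than once; term : Int
usage: y: 1, z: 1, u: 1, v (λ-bound): 0, x (λ-bound): 0, w (λ-bound): 0, y1 (λ-bound): 0, z1 (λ-bound): 0, u1 (λ-bound): 1
uses in reading order: u, z, y, u1
typing: well-typed at Int
per-discipline verdicts: ordered ✗, linear ✗, affine ✓, relevant ✗, unrestricted ✓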